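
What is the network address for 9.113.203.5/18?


IP:   00001001.01110001.11001011.00000101
Mask: 11111111.11111111.11000000.00000000
AND operation:
Net:  00001001.01110001.11000000.00000000
Network: 9.113.192.0/18


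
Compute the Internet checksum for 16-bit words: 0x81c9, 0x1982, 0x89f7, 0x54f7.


Sum all words (with carry folding):
+ 0x81c9 = 0x81c9
+ 0x1982 = 0x9b4b
+ 0x89f7 = 0x2543
+ 0x54f7 = 0x7a3a
One's complement: ~0x7a3a
Checksum = 0x85c5


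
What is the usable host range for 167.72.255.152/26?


Network: 167.72.255.128
Broadcast: 167.72.255.191
First usable = network + 1
Last usable = broadcast - 1
Range: 167.72.255.129 to 167.72.255.190


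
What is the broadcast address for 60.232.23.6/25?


Network: 60.232.23.0/25
Host bits = 7
Set all host bits to 1:
Broadcast: 60.232.23.127


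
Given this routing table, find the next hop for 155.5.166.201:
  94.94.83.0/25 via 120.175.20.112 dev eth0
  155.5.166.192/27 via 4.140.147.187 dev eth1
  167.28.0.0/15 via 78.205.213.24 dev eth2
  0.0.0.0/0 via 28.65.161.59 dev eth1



Longest prefix match for 155.5.166.201:
  /25 94.94.83.0: no
  /27 155.5.166.192: MATCH
  /15 167.28.0.0: no
  /0 0.0.0.0: MATCH
Selected: next-hop 4.140.147.187 via eth1 (matched /27)


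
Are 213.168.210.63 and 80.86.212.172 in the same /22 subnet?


Mask: 255.255.252.0
213.168.210.63 AND mask = 213.168.208.0
80.86.212.172 AND mask = 80.86.212.0
No, different subnets (213.168.208.0 vs 80.86.212.0)


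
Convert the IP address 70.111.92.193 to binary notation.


70 = 01000110
111 = 01101111
92 = 01011100
193 = 11000001
Binary: 01000110.01101111.01011100.11000001


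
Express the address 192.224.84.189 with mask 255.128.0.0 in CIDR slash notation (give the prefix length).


Binary: 11111111.10000000.00000000.00000000
Count leading 1s
Prefix: /9


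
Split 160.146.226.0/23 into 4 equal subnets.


New prefix = 23 + 2 = 25
Each subnet has 128 addresses
  160.146.226.0/25
  160.146.226.128/25
  160.146.227.0/25
  160.146.227.128/25
Subnets: 160.146.226.0/25, 160.146.226.128/25, 160.146.227.0/25, 160.146.227.128/25


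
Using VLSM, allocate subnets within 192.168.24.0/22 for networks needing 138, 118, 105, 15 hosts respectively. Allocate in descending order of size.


138 hosts -> /24 (254 usable): 192.168.24.0/24
118 hosts -> /25 (126 usable): 192.168.25.0/25
105 hosts -> /25 (126 usable): 192.168.25.128/25
15 hosts -> /27 (30 usable): 192.168.26.0/27
Allocation: 192.168.24.0/24 (138 hosts, 254 usable); 192.168.25.0/25 (118 hosts, 126 usable); 192.168.25.128/25 (105 hosts, 126 usable); 192.168.26.0/27 (15 hosts, 30 usable)


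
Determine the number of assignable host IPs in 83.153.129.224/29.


Host bits = 32 - 29 = 3
Total addresses = 2^3 = 8
Usable = total - 2 (network and broadcast)
Usable hosts: 6


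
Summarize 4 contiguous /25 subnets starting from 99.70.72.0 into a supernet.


Original prefix: /25
Number of subnets: 4 = 2^2
New prefix = 25 - 2 = 23
Supernet: 99.70.72.0/23


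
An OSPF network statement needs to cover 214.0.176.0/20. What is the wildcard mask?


Subnet mask: 255.255.240.0
Wildcard = 255.255.255.255 - subnet mask
255 - 255 = 0
255 - 255 = 0
255 - 240 = 15
255 - 0 = 255
Wildcard: 0.0.15.255


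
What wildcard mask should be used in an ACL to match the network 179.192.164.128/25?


Subnet mask: 255.255.255.128
Wildcard = 255.255.255.255 - subnet mask
255 - 255 = 0
255 - 255 = 0
255 - 255 = 0
255 - 128 = 127
Wildcard: 0.0.0.127


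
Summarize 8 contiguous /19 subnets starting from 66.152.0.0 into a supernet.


Original prefix: /19
Number of subnets: 8 = 2^3
New prefix = 19 - 3 = 16
Supernet: 66.152.0.0/16


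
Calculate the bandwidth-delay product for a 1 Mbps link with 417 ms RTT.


BDP = bandwidth * RTT
= 1 Mbps * 417 ms
= 1 * 1e6 * 417 / 1000 bits
= 417000 bits
= 52125 bytes
= 50.9033 KB
BDP = 417000 bits (52125 bytes)


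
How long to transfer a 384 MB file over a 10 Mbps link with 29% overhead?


Effective throughput = 10 * (1 - 29/100) = 7.1 Mbps
File size in Mb = 384 * 8 = 3072 Mb
Time = 3072 / 7.1
Time = 432.6761 seconds


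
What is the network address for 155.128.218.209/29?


IP:   10011011.10000000.11011010.11010001
Mask: 11111111.11111111.11111111.11111000
AND operation:
Net:  10011011.10000000.11011010.11010000
Network: 155.128.218.208/29


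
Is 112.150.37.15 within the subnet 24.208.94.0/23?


Subnet network: 24.208.94.0
Test IP AND mask: 112.150.36.0
No, 112.150.37.15 is not in 24.208.94.0/23


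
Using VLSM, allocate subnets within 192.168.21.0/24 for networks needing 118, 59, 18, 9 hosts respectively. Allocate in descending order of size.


118 hosts -> /25 (126 usable): 192.168.21.0/25
59 hosts -> /26 (62 usable): 192.168.21.128/26
18 hosts -> /27 (30 usable): 192.168.21.192/27
9 hosts -> /28 (14 usable): 192.168.21.224/28
Allocation: 192.168.21.0/25 (118 hosts, 126 usable); 192.168.21.128/26 (59 hosts, 62 usable); 192.168.21.192/27 (18 hosts, 30 usable); 192.168.21.224/28 (9 hosts, 14 usable)


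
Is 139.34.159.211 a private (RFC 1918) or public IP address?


RFC 1918 private ranges:
  10.0.0.0/8 (10.0.0.0 - 10.255.255.255)
  172.16.0.0/12 (172.16.0.0 - 172.31.255.255)
  192.168.0.0/16 (192.168.0.0 - 192.168.255.255)
Public (not in any RFC 1918 range)


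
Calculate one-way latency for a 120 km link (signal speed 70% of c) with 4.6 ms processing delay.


Speed = 0.7 * 3e5 km/s = 210000 km/s
Propagation delay = 120 / 210000 = 0.0006 s = 0.5714 ms
Processing delay = 4.6 ms
Total one-way latency = 5.1714 ms


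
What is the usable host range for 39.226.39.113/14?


Network: 39.224.0.0
Broadcast: 39.227.255.255
First usable = network + 1
Last usable = broadcast - 1
Range: 39.224.0.1 to 39.227.255.254


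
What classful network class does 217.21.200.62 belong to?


First octet: 217
Binary: 11011001
110xxxxx -> Class C (192-223)
Class C, default mask 255.255.255.0 (/24)


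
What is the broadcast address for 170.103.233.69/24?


Network: 170.103.233.0/24
Host bits = 8
Set all host bits to 1:
Broadcast: 170.103.233.255


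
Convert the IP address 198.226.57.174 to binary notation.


198 = 11000110
226 = 11100010
57 = 00111001
174 = 10101110
Binary: 11000110.11100010.00111001.10101110


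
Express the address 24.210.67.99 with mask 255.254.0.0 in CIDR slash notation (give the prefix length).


Binary: 11111111.11111110.00000000.00000000
Count leading 1s
Prefix: /15


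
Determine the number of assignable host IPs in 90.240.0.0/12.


Host bits = 32 - 12 = 20
Total addresses = 2^20 = 1048576
Usable = total - 2 (network and broadcast)
Usable hosts: 1048574


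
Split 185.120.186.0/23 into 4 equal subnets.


New prefix = 23 + 2 = 25
Each subnet has 128 addresses
  185.120.186.0/25
  185.120.186.128/25
  185.120.187.0/25
  185.120.187.128/25
Subnets: 185.120.186.0/25, 185.120.186.128/25, 185.120.187.0/25, 185.120.187.128/25


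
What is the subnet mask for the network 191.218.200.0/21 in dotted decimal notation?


/21 means 21 network bits, 11 host bits
Binary: 11111111111111111111100000000000
Mask: 255.255.248.0


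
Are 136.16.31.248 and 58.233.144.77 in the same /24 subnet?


Mask: 255.255.255.0
136.16.31.248 AND mask = 136.16.31.0
58.233.144.77 AND mask = 58.233.144.0
No, different subnets (136.16.31.0 vs 58.233.144.0)


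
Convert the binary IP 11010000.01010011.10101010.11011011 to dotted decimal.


11010000 = 208
01010011 = 83
10101010 = 170
11011011 = 219
IP: 208.83.170.219


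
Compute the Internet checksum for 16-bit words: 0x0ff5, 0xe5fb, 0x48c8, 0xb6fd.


Sum all words (with carry folding):
+ 0x0ff5 = 0x0ff5
+ 0xe5fb = 0xf5f0
+ 0x48c8 = 0x3eb9
+ 0xb6fd = 0xf5b6
One's complement: ~0xf5b6
Checksum = 0x0a49


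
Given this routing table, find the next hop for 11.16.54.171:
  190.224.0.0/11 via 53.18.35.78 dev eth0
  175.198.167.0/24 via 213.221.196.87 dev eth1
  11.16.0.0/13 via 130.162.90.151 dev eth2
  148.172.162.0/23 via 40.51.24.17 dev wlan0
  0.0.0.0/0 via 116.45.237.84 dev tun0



Longest prefix match for 11.16.54.171:
  /11 190.224.0.0: no
  /24 175.198.167.0: no
  /13 11.16.0.0: MATCH
  /23 148.172.162.0: no
  /0 0.0.0.0: MATCH
Selected: next-hop 130.162.90.151 via eth2 (matched /13)


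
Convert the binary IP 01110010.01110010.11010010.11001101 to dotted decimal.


01110010 = 114
01110010 = 114
11010010 = 210
11001101 = 205
IP: 114.114.210.205


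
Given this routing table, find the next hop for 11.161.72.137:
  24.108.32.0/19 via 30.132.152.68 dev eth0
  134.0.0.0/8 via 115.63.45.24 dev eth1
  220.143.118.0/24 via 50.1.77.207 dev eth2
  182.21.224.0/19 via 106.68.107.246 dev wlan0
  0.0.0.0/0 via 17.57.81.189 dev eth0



Longest prefix match for 11.161.72.137:
  /19 24.108.32.0: no
  /8 134.0.0.0: no
  /24 220.143.118.0: no
  /19 182.21.224.0: no
  /0 0.0.0.0: MATCH
Selected: next-hop 17.57.81.189 via eth0 (matched /0)


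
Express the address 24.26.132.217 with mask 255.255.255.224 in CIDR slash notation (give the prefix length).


Binary: 11111111.11111111.11111111.11100000
Count leading 1s
Prefix: /27


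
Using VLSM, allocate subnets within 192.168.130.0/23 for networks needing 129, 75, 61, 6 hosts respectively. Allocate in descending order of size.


129 hosts -> /24 (254 usable): 192.168.130.0/24
75 hosts -> /25 (126 usable): 192.168.131.0/25
61 hosts -> /26 (62 usable): 192.168.131.128/26
6 hosts -> /29 (6 usable): 192.168.131.192/29
Allocation: 192.168.130.0/24 (129 hosts, 254 usable); 192.168.131.0/25 (75 hosts, 126 usable); 192.168.131.128/26 (61 hosts, 62 usable); 192.168.131.192/29 (6 hosts, 6 usable)


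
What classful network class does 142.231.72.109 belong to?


First octet: 142
Binary: 10001110
10xxxxxx -> Class B (128-191)
Class B, default mask 255.255.0.0 (/16)


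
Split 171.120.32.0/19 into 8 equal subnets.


New prefix = 19 + 3 = 22
Each subnet has 1024 addresses
  171.120.32.0/22
  171.120.36.0/22
  171.120.40.0/22
  171.120.44.0/22
  171.120.48.0/22
  171.120.52.0/22
  171.120.56.0/22
  171.120.60.0/22
Subnets: 171.120.32.0/22, 171.120.36.0/22, 171.120.40.0/22, 171.120.44.0/22, 171.120.48.0/22, 171.120.52.0/22, 171.120.56.0/22, 171.120.60.0/22


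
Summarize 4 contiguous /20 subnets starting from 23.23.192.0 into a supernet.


Original prefix: /20
Number of subnets: 4 = 2^2
New prefix = 20 - 2 = 18
Supernet: 23.23.192.0/18


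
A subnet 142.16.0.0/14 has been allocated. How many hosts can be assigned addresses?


Host bits = 32 - 14 = 18
Total addresses = 2^18 = 262144
Usable = total - 2 (network and broadcast)
Usable hosts: 262142


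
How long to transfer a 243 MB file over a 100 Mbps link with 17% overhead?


Effective throughput = 100 * (1 - 17/100) = 83 Mbps
File size in Mb = 243 * 8 = 1944 Mb
Time = 1944 / 83
Time = 23.4217 seconds


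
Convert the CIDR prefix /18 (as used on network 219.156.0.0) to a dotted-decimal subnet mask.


/18 means 18 network bits, 14 host bits
Binary: 11111111111111111100000000000000
Mask: 255.255.192.0


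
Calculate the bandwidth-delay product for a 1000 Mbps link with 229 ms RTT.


BDP = bandwidth * RTT
= 1000 Mbps * 229 ms
= 1000 * 1e6 * 229 / 1000 bits
= 229000000 bits
= 28625000 bytes
= 27954.1016 KB
BDP = 229000000 bits (28625000 bytes)


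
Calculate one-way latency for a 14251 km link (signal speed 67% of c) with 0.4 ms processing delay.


Speed = 0.67 * 3e5 km/s = 201000 km/s
Propagation delay = 14251 / 201000 = 0.0709 s = 70.9005 ms
Processing delay = 0.4 ms
Total one-way latency = 71.3005 ms


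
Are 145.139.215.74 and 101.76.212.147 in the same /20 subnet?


Mask: 255.255.240.0
145.139.215.74 AND mask = 145.139.208.0
101.76.212.147 AND mask = 101.76.208.0
No, different subnets (145.139.208.0 vs 101.76.208.0)


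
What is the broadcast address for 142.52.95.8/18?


Network: 142.52.64.0/18
Host bits = 14
Set all host bits to 1:
Broadcast: 142.52.127.255


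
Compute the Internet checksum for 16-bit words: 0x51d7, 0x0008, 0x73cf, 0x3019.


Sum all words (with carry folding):
+ 0x51d7 = 0x51d7
+ 0x0008 = 0x51df
+ 0x73cf = 0xc5ae
+ 0x3019 = 0xf5c7
One's complement: ~0xf5c7
Checksum = 0x0a38


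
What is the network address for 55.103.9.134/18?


IP:   00110111.01100111.00001001.10000110
Mask: 11111111.11111111.11000000.00000000
AND operation:
Net:  00110111.01100111.00000000.00000000
Network: 55.103.0.0/18


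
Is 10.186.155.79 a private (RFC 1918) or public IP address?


RFC 1918 private ranges:
  10.0.0.0/8 (10.0.0.0 - 10.255.255.255)
  172.16.0.0/12 (172.16.0.0 - 172.31.255.255)
  192.168.0.0/16 (192.168.0.0 - 192.168.255.255)
Private (in 10.0.0.0/8)


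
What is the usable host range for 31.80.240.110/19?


Network: 31.80.224.0
Broadcast: 31.80.255.255
First usable = network + 1
Last usable = broadcast - 1
Range: 31.80.224.1 to 31.80.255.254


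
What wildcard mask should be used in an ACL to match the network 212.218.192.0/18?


Subnet mask: 255.255.192.0
Wildcard = 255.255.255.255 - subnet mask
255 - 255 = 0
255 - 255 = 0
255 - 192 = 63
255 - 0 = 255
Wildcard: 0.0.63.255


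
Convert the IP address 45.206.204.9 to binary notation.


45 = 00101101
206 = 11001110
204 = 11001100
9 = 00001001
Binary: 00101101.11001110.11001100.00001001


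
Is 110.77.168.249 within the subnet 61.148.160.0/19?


Subnet network: 61.148.160.0
Test IP AND mask: 110.77.160.0
No, 110.77.168.249 is not in 61.148.160.0/19


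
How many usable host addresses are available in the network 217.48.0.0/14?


Host bits = 32 - 14 = 18
Total addresses = 2^18 = 262144
Usable = total - 2 (network and broadcast)
Usable hosts: 262142


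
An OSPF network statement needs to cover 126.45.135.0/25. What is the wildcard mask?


Subnet mask: 255.255.255.128
Wildcard = 255.255.255.255 - subnet mask
255 - 255 = 0
255 - 255 = 0
255 - 255 = 0
255 - 128 = 127
Wildcard: 0.0.0.127


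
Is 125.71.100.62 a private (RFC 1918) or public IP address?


RFC 1918 private ranges:
  10.0.0.0/8 (10.0.0.0 - 10.255.255.255)
  172.16.0.0/12 (172.16.0.0 - 172.31.255.255)
  192.168.0.0/16 (192.168.0.0 - 192.168.255.255)
Public (not in any RFC 1918 range)


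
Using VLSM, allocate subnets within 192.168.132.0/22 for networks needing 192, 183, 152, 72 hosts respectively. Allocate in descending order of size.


192 hosts -> /24 (254 usable): 192.168.132.0/24
183 hosts -> /24 (254 usable): 192.168.133.0/24
152 hosts -> /24 (254 usable): 192.168.134.0/24
72 hosts -> /25 (126 usable): 192.168.135.0/25
Allocation: 192.168.132.0/24 (192 hosts, 254 usable); 192.168.133.0/24 (183 hosts, 254 usable); 192.168.134.0/24 (152 hosts, 254 usable); 192.168.135.0/25 (72 hosts, 126 usable)


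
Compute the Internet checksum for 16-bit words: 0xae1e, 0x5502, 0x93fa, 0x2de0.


Sum all words (with carry folding):
+ 0xae1e = 0xae1e
+ 0x5502 = 0x0321
+ 0x93fa = 0x971b
+ 0x2de0 = 0xc4fb
One's complement: ~0xc4fb
Checksum = 0x3b04


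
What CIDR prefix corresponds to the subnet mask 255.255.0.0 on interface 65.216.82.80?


Binary: 11111111.11111111.00000000.00000000
Count leading 1s
Prefix: /16


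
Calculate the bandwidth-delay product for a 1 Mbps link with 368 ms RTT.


BDP = bandwidth * RTT
= 1 Mbps * 368 ms
= 1 * 1e6 * 368 / 1000 bits
= 368000 bits
= 46000 bytes
= 44.9219 KB
BDP = 368000 bits (46000 bytes)


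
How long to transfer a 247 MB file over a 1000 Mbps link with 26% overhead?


Effective throughput = 1000 * (1 - 26/100) = 740 Mbps
File size in Mb = 247 * 8 = 1976 Mb
Time = 1976 / 740
Time = 2.6703 seconds


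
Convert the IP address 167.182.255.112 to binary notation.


167 = 10100111
182 = 10110110
255 = 11111111
112 = 01110000
Binary: 10100111.10110110.11111111.01110000


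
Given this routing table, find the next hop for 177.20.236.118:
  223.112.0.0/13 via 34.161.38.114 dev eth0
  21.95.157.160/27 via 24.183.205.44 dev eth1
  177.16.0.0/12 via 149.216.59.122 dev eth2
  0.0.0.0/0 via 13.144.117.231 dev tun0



Longest prefix match for 177.20.236.118:
  /13 223.112.0.0: no
  /27 21.95.157.160: no
  /12 177.16.0.0: MATCH
  /0 0.0.0.0: MATCH
Selected: next-hop 149.216.59.122 via eth2 (matched /12)


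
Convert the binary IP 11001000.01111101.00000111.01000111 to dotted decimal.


11001000 = 200
01111101 = 125
00000111 = 7
01000111 = 71
IP: 200.125.7.71


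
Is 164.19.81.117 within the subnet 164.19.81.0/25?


Subnet network: 164.19.81.0
Test IP AND mask: 164.19.81.0
Yes, 164.19.81.117 is in 164.19.81.0/25


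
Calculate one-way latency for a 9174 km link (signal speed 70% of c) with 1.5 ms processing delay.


Speed = 0.7 * 3e5 km/s = 210000 km/s
Propagation delay = 9174 / 210000 = 0.0437 s = 43.6857 ms
Processing delay = 1.5 ms
Total one-way latency = 45.1857 ms


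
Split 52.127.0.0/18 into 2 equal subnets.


New prefix = 18 + 1 = 19
Each subnet has 8192 addresses
  52.127.0.0/19
  52.127.32.0/19
Subnets: 52.127.0.0/19, 52.127.32.0/19


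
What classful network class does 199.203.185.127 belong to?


First octet: 199
Binary: 11000111
110xxxxx -> Class C (192-223)
Class C, default mask 255.255.255.0 (/24)


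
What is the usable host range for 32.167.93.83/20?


Network: 32.167.80.0
Broadcast: 32.167.95.255
First usable = network + 1
Last usable = broadcast - 1
Range: 32.167.80.1 to 32.167.95.254


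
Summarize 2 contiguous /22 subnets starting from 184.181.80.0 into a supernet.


Original prefix: /22
Number of subnets: 2 = 2^1
New prefix = 22 - 1 = 21
Supernet: 184.181.80.0/21


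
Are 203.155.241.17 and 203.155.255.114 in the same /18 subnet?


Mask: 255.255.192.0
203.155.241.17 AND mask = 203.155.192.0
203.155.255.114 AND mask = 203.155.192.0
Yes, same subnet (203.155.192.0)


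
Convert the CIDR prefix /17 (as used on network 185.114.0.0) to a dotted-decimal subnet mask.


/17 means 17 network bits, 15 host bits
Binary: 11111111111111111000000000000000
Mask: 255.255.128.0


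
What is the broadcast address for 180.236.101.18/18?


Network: 180.236.64.0/18
Host bits = 14
Set all host bits to 1:
Broadcast: 180.236.127.255


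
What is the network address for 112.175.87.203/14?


IP:   01110000.10101111.01010111.11001011
Mask: 11111111.11111100.00000000.00000000
AND operation:
Net:  01110000.10101100.00000000.00000000
Network: 112.172.0.0/14


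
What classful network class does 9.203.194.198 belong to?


First octet: 9
Binary: 00001001
0xxxxxxx -> Class A (1-126)
Class A, default mask 255.0.0.0 (/8)


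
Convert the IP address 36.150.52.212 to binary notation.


36 = 00100100
150 = 10010110
52 = 00110100
212 = 11010100
Binary: 00100100.10010110.00110100.11010100


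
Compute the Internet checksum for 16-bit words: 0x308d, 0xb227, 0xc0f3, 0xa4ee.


Sum all words (with carry folding):
+ 0x308d = 0x308d
+ 0xb227 = 0xe2b4
+ 0xc0f3 = 0xa3a8
+ 0xa4ee = 0x4897
One's complement: ~0x4897
Checksum = 0xb768


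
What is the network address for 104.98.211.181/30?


IP:   01101000.01100010.11010011.10110101
Mask: 11111111.11111111.11111111.11111100
AND operation:
Net:  01101000.01100010.11010011.10110100
Network: 104.98.211.180/30


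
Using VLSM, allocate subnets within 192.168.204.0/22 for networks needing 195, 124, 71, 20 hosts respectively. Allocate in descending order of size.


195 hosts -> /24 (254 usable): 192.168.204.0/24
124 hosts -> /25 (126 usable): 192.168.205.0/25
71 hosts -> /25 (126 usable): 192.168.205.128/25
20 hosts -> /27 (30 usable): 192.168.206.0/27
Allocation: 192.168.204.0/24 (195 hosts, 254 usable); 192.168.205.0/25 (124 hosts, 126 usable); 192.168.205.128/25 (71 hosts, 126 usable); 192.168.206.0/27 (20 hosts, 30 usable)


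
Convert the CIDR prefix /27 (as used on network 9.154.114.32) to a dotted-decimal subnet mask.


/27 means 27 network bits, 5 host bits
Binary: 11111111111111111111111111100000
Mask: 255.255.255.224


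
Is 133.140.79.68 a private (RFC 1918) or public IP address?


RFC 1918 private ranges:
  10.0.0.0/8 (10.0.0.0 - 10.255.255.255)
  172.16.0.0/12 (172.16.0.0 - 172.31.255.255)
  192.168.0.0/16 (192.168.0.0 - 192.168.255.255)
Public (not in any RFC 1918 range)


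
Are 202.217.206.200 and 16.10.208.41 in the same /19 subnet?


Mask: 255.255.224.0
202.217.206.200 AND mask = 202.217.192.0
16.10.208.41 AND mask = 16.10.192.0
No, different subnets (202.217.192.0 vs 16.10.192.0)


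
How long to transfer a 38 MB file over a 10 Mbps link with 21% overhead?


Effective throughput = 10 * (1 - 21/100) = 7.9 Mbps
File size in Mb = 38 * 8 = 304 Mb
Time = 304 / 7.9
Time = 38.481 seconds


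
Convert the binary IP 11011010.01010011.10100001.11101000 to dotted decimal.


11011010 = 218
01010011 = 83
10100001 = 161
11101000 = 232
IP: 218.83.161.232


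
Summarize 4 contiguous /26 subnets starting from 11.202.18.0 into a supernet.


Original prefix: /26
Number of subnets: 4 = 2^2
New prefix = 26 - 2 = 24
Supernet: 11.202.18.0/24


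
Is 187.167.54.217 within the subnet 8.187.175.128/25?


Subnet network: 8.187.175.128
Test IP AND mask: 187.167.54.128
No, 187.167.54.217 is not in 8.187.175.128/25


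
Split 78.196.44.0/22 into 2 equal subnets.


New prefix = 22 + 1 = 23
Each subnet has 512 addresses
  78.196.44.0/23
  78.196.46.0/23
Subnets: 78.196.44.0/23, 78.196.46.0/23


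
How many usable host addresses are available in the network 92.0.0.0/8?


Host bits = 32 - 8 = 24
Total addresses = 2^24 = 16777216
Usable = total - 2 (network and broadcast)
Usable hosts: 16777214


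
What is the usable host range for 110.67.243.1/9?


Network: 110.0.0.0
Broadcast: 110.127.255.255
First usable = network + 1
Last usable = broadcast - 1
Range: 110.0.0.1 to 110.127.255.254


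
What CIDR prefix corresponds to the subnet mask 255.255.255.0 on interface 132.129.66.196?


Binary: 11111111.11111111.11111111.00000000
Count leading 1s
Prefix: /24


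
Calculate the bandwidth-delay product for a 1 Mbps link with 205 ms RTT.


BDP = bandwidth * RTT
= 1 Mbps * 205 ms
= 1 * 1e6 * 205 / 1000 bits
= 205000 bits
= 25625 bytes
= 25.0244 KB
BDP = 205000 bits (25625 bytes)


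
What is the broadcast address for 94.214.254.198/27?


Network: 94.214.254.192/27
Host bits = 5
Set all host bits to 1:
Broadcast: 94.214.254.223


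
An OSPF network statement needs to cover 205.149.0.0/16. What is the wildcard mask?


Subnet mask: 255.255.0.0
Wildcard = 255.255.255.255 - subnet mask
255 - 255 = 0
255 - 255 = 0
255 - 0 = 255
255 - 0 = 255
Wildcard: 0.0.255.255


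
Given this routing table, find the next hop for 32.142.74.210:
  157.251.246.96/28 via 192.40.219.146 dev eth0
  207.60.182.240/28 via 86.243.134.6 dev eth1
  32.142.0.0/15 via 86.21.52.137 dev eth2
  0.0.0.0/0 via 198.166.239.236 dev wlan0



Longest prefix match for 32.142.74.210:
  /28 157.251.246.96: no
  /28 207.60.182.240: no
  /15 32.142.0.0: MATCH
  /0 0.0.0.0: MATCH
Selected: next-hop 86.21.52.137 via eth2 (matched /15)


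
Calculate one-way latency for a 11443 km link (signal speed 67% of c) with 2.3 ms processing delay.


Speed = 0.67 * 3e5 km/s = 201000 km/s
Propagation delay = 11443 / 201000 = 0.0569 s = 56.9303 ms
Processing delay = 2.3 ms
Total one-way latency = 59.2303 ms


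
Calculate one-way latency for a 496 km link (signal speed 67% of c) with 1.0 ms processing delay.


Speed = 0.67 * 3e5 km/s = 201000 km/s
Propagation delay = 496 / 201000 = 0.0025 s = 2.4677 ms
Processing delay = 1.0 ms
Total one-way latency = 3.4677 ms


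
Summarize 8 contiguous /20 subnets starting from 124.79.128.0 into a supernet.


Original prefix: /20
Number of subnets: 8 = 2^3
New prefix = 20 - 3 = 17
Supernet: 124.79.128.0/17


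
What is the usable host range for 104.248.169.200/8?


Network: 104.0.0.0
Broadcast: 104.255.255.255
First usable = network + 1
Last usable = broadcast - 1
Range: 104.0.0.1 to 104.255.255.254


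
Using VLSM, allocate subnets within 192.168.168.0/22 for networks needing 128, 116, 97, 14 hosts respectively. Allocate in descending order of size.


128 hosts -> /24 (254 usable): 192.168.168.0/24
116 hosts -> /25 (126 usable): 192.168.169.0/25
97 hosts -> /25 (126 usable): 192.168.169.128/25
14 hosts -> /28 (14 usable): 192.168.170.0/28
Allocation: 192.168.168.0/24 (128 hosts, 254 usable); 192.168.169.0/25 (116 hosts, 126 usable); 192.168.169.128/25 (97 hosts, 126 usable); 192.168.170.0/28 (14 hosts, 14 usable)


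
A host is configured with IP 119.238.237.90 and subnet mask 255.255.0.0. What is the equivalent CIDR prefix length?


Binary: 11111111.11111111.00000000.00000000
Count leading 1s
Prefix: /16


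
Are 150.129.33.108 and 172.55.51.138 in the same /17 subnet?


Mask: 255.255.128.0
150.129.33.108 AND mask = 150.129.0.0
172.55.51.138 AND mask = 172.55.0.0
No, different subnets (150.129.0.0 vs 172.55.0.0)


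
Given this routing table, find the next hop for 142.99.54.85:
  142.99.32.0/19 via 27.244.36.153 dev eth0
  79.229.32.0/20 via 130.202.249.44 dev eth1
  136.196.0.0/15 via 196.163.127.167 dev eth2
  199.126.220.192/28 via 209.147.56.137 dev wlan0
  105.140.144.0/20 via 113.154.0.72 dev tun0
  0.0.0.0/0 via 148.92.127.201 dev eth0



Longest prefix match for 142.99.54.85:
  /19 142.99.32.0: MATCH
  /20 79.229.32.0: no
  /15 136.196.0.0: no
  /28 199.126.220.192: no
  /20 105.140.144.0: no
  /0 0.0.0.0: MATCH
Selected: next-hop 27.244.36.153 via eth0 (matched /19)


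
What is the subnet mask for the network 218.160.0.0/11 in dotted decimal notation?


/11 means 11 network bits, 21 host bits
Binary: 11111111111000000000000000000000
Mask: 255.224.0.0


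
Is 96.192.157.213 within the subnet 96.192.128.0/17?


Subnet network: 96.192.128.0
Test IP AND mask: 96.192.128.0
Yes, 96.192.157.213 is in 96.192.128.0/17


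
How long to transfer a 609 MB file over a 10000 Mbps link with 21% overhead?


Effective throughput = 10000 * (1 - 21/100) = 7900 Mbps
File size in Mb = 609 * 8 = 4872 Mb
Time = 4872 / 7900
Time = 0.6167 seconds


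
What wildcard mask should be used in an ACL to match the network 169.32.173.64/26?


Subnet mask: 255.255.255.192
Wildcard = 255.255.255.255 - subnet mask
255 - 255 = 0
255 - 255 = 0
255 - 255 = 0
255 - 192 = 63
Wildcard: 0.0.0.63


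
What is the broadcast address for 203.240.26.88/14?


Network: 203.240.0.0/14
Host bits = 18
Set all host bits to 1:
Broadcast: 203.243.255.255


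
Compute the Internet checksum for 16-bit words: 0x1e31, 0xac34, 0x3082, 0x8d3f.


Sum all words (with carry folding):
+ 0x1e31 = 0x1e31
+ 0xac34 = 0xca65
+ 0x3082 = 0xfae7
+ 0x8d3f = 0x8827
One's complement: ~0x8827
Checksum = 0x77d8


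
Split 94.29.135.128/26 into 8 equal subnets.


New prefix = 26 + 3 = 29
Each subnet has 8 addresses
  94.29.135.128/29
  94.29.135.136/29
  94.29.135.144/29
  94.29.135.152/29
  94.29.135.160/29
  94.29.135.168/29
  94.29.135.176/29
  94.29.135.184/29
Subnets: 94.29.135.128/29, 94.29.135.136/29, 94.29.135.144/29, 94.29.135.152/29, 94.29.135.160/29, 94.29.135.168/29, 94.29.135.176/29, 94.29.135.184/29


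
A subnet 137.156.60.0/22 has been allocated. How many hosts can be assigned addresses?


Host bits = 32 - 22 = 10
Total addresses = 2^10 = 1024
Usable = total - 2 (network and broadcast)
Usable hosts: 1022


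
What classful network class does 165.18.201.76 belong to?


First octet: 165
Binary: 10100101
10xxxxxx -> Class B (128-191)
Class B, default mask 255.255.0.0 (/16)


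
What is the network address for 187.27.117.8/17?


IP:   10111011.00011011.01110101.00001000
Mask: 11111111.11111111.10000000.00000000
AND operation:
Net:  10111011.00011011.00000000.00000000
Network: 187.27.0.0/17


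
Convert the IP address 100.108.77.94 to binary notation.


100 = 01100100
108 = 01101100
77 = 01001101
94 = 01011110
Binary: 01100100.01101100.01001101.01011110


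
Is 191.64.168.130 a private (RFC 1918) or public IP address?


RFC 1918 private ranges:
  10.0.0.0/8 (10.0.0.0 - 10.255.255.255)
  172.16.0.0/12 (172.16.0.0 - 172.31.255.255)
  192.168.0.0/16 (192.168.0.0 - 192.168.255.255)
Public (not in any RFC 1918 range)


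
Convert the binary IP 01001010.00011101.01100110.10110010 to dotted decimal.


01001010 = 74
00011101 = 29
01100110 = 102
10110010 = 178
IP: 74.29.102.178


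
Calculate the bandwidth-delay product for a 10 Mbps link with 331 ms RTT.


BDP = bandwidth * RTT
= 10 Mbps * 331 ms
= 10 * 1e6 * 331 / 1000 bits
= 3310000 bits
= 413750 bytes
= 404.0527 KB
BDP = 3310000 bits (413750 bytes)


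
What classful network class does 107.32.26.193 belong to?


First octet: 107
Binary: 01101011
0xxxxxxx -> Class A (1-126)
Class A, default mask 255.0.0.0 (/8)


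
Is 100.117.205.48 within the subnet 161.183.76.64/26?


Subnet network: 161.183.76.64
Test IP AND mask: 100.117.205.0
No, 100.117.205.48 is not in 161.183.76.64/26


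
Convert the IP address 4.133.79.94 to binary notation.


4 = 00000100
133 = 10000101
79 = 01001111
94 = 01011110
Binary: 00000100.10000101.01001111.01011110


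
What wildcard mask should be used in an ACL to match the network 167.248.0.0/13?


Subnet mask: 255.248.0.0
Wildcard = 255.255.255.255 - subnet mask
255 - 255 = 0
255 - 248 = 7
255 - 0 = 255
255 - 0 = 255
Wildcard: 0.7.255.255


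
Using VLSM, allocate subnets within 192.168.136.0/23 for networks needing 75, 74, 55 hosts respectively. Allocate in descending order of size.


75 hosts -> /25 (126 usable): 192.168.136.0/25
74 hosts -> /25 (126 usable): 192.168.136.128/25
55 hosts -> /26 (62 usable): 192.168.137.0/26
Allocation: 192.168.136.0/25 (75 hosts, 126 usable); 192.168.136.128/25 (74 hosts, 126 usable); 192.168.137.0/26 (55 hosts, 62 usable)


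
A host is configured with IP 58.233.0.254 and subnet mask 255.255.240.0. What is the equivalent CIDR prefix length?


Binary: 11111111.11111111.11110000.00000000
Count leading 1s
Prefix: /20


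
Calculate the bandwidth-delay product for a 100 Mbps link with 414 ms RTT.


BDP = bandwidth * RTT
= 100 Mbps * 414 ms
= 100 * 1e6 * 414 / 1000 bits
= 41400000 bits
= 5175000 bytes
= 5053.7109 KB
BDP = 41400000 bits (5175000 bytes)


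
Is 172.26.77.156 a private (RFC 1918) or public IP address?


RFC 1918 private ranges:
  10.0.0.0/8 (10.0.0.0 - 10.255.255.255)
  172.16.0.0/12 (172.16.0.0 - 172.31.255.255)
  192.168.0.0/16 (192.168.0.0 - 192.168.255.255)
Private (in 172.16.0.0/12)


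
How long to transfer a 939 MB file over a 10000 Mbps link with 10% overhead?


Effective throughput = 10000 * (1 - 10/100) = 9000 Mbps
File size in Mb = 939 * 8 = 7512 Mb
Time = 7512 / 9000
Time = 0.8347 seconds


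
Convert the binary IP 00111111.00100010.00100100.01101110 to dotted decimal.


00111111 = 63
00100010 = 34
00100100 = 36
01101110 = 110
IP: 63.34.36.110


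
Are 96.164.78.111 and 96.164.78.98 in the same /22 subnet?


Mask: 255.255.252.0
96.164.78.111 AND mask = 96.164.76.0
96.164.78.98 AND mask = 96.164.76.0
Yes, same subnet (96.164.76.0)


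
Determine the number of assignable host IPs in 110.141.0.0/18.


Host bits = 32 - 18 = 14
Total addresses = 2^14 = 16384
Usable = total - 2 (network and broadcast)
Usable hosts: 16382


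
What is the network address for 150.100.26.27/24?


IP:   10010110.01100100.00011010.00011011
Mask: 11111111.11111111.11111111.00000000
AND operation:
Net:  10010110.01100100.00011010.00000000
Network: 150.100.26.0/24


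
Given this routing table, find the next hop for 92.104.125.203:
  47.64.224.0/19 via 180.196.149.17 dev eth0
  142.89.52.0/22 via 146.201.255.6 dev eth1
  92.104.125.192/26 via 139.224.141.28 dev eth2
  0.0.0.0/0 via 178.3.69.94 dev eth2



Longest prefix match for 92.104.125.203:
  /19 47.64.224.0: no
  /22 142.89.52.0: no
  /26 92.104.125.192: MATCH
  /0 0.0.0.0: MATCH
Selected: next-hop 139.224.141.28 via eth2 (matched /26)


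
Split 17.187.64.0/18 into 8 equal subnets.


New prefix = 18 + 3 = 21
Each subnet has 2048 addresses
  17.187.64.0/21
  17.187.72.0/21
  17.187.80.0/21
  17.187.88.0/21
  17.187.96.0/21
  17.187.104.0/21
  17.187.112.0/21
  17.187.120.0/21
Subnets: 17.187.64.0/21, 17.187.72.0/21, 17.187.80.0/21, 17.187.88.0/21, 17.187.96.0/21, 17.187.104.0/21, 17.187.112.0/21, 17.187.120.0/21


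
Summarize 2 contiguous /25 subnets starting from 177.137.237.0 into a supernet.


Original prefix: /25
Number of subnets: 2 = 2^1
New prefix = 25 - 1 = 24
Supernet: 177.137.237.0/24


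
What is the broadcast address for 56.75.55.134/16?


Network: 56.75.0.0/16
Host bits = 16
Set all host bits to 1:
Broadcast: 56.75.255.255


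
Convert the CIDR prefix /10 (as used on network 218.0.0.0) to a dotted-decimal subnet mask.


/10 means 10 network bits, 22 host bits
Binary: 11111111110000000000000000000000
Mask: 255.192.0.0


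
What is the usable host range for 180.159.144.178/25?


Network: 180.159.144.128
Broadcast: 180.159.144.255
First usable = network + 1
Last usable = broadcast - 1
Range: 180.159.144.129 to 180.159.144.254


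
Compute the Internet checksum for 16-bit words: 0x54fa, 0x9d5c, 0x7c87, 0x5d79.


Sum all words (with carry folding):
+ 0x54fa = 0x54fa
+ 0x9d5c = 0xf256
+ 0x7c87 = 0x6ede
+ 0x5d79 = 0xcc57
One's complement: ~0xcc57
Checksum = 0x33a8


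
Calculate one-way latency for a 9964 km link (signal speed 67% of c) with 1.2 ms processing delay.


Speed = 0.67 * 3e5 km/s = 201000 km/s
Propagation delay = 9964 / 201000 = 0.0496 s = 49.5721 ms
Processing delay = 1.2 ms
Total one-way latency = 50.7721 ms


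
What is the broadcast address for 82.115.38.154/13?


Network: 82.112.0.0/13
Host bits = 19
Set all host bits to 1:
Broadcast: 82.119.255.255


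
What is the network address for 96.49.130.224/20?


IP:   01100000.00110001.10000010.11100000
Mask: 11111111.11111111.11110000.00000000
AND operation:
Net:  01100000.00110001.10000000.00000000
Network: 96.49.128.0/20


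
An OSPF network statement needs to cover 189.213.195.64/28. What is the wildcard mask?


Subnet mask: 255.255.255.240
Wildcard = 255.255.255.255 - subnet mask
255 - 255 = 0
255 - 255 = 0
255 - 255 = 0
255 - 240 = 15
Wildcard: 0.0.0.15


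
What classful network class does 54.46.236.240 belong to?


First octet: 54
Binary: 00110110
0xxxxxxx -> Class A (1-126)
Class A, default mask 255.0.0.0 (/8)


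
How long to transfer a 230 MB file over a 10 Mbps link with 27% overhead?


Effective throughput = 10 * (1 - 27/100) = 7.3 Mbps
File size in Mb = 230 * 8 = 1840 Mb
Time = 1840 / 7.3
Time = 252.0548 seconds


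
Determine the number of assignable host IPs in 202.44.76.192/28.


Host bits = 32 - 28 = 4
Total addresses = 2^4 = 16
Usable = total - 2 (network and broadcast)
Usable hosts: 14


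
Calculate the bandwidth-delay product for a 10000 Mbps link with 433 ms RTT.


BDP = bandwidth * RTT
= 10000 Mbps * 433 ms
= 10000 * 1e6 * 433 / 1000 bits
= 4330000000 bits
= 541250000 bytes
= 528564.4531 KB
BDP = 4330000000 bits (541250000 bytes)


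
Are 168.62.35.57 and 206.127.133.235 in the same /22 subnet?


Mask: 255.255.252.0
168.62.35.57 AND mask = 168.62.32.0
206.127.133.235 AND mask = 206.127.132.0
No, different subnets (168.62.32.0 vs 206.127.132.0)


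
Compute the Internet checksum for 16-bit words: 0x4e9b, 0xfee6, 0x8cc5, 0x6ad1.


Sum all words (with carry folding):
+ 0x4e9b = 0x4e9b
+ 0xfee6 = 0x4d82
+ 0x8cc5 = 0xda47
+ 0x6ad1 = 0x4519
One's complement: ~0x4519
Checksum = 0xbae6


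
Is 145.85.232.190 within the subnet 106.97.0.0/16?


Subnet network: 106.97.0.0
Test IP AND mask: 145.85.0.0
No, 145.85.232.190 is not in 106.97.0.0/16


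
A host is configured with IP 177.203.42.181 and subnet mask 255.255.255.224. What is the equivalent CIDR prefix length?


Binary: 11111111.11111111.11111111.11100000
Count leading 1s
Prefix: /27


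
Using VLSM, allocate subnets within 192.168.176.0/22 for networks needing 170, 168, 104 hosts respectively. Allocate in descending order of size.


170 hosts -> /24 (254 usable): 192.168.176.0/24
168 hosts -> /24 (254 usable): 192.168.177.0/24
104 hosts -> /25 (126 usable): 192.168.178.0/25
Allocation: 192.168.176.0/24 (170 hosts, 254 usable); 192.168.177.0/24 (168 hosts, 254 usable); 192.168.178.0/25 (104 hosts, 126 usable)


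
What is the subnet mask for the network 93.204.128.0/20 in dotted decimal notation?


/20 means 20 network bits, 12 host bits
Binary: 11111111111111111111000000000000
Mask: 255.255.240.0


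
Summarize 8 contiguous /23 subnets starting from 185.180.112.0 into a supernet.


Original prefix: /23
Number of subnets: 8 = 2^3
New prefix = 23 - 3 = 20
Supernet: 185.180.112.0/20


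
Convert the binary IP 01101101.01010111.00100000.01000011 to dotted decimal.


01101101 = 109
01010111 = 87
00100000 = 32
01000011 = 67
IP: 109.87.32.67


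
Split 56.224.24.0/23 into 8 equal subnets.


New prefix = 23 + 3 = 26
Each subnet has 64 addresses
  56.224.24.0/26
  56.224.24.64/26
  56.224.24.128/26
  56.224.24.192/26
  56.224.25.0/26
  56.224.25.64/26
  56.224.25.128/26
  56.224.25.192/26
Subnets: 56.224.24.0/26, 56.224.24.64/26, 56.224.24.128/26, 56.224.24.192/26, 56.224.25.0/26, 56.224.25.64/26, 56.224.25.128/26, 56.224.25.192/26


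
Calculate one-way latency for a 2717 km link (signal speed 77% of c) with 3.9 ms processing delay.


Speed = 0.77 * 3e5 km/s = 231000 km/s
Propagation delay = 2717 / 231000 = 0.0118 s = 11.7619 ms
Processing delay = 3.9 ms
Total one-way latency = 15.6619 ms


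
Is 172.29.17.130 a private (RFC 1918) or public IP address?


RFC 1918 private ranges:
  10.0.0.0/8 (10.0.0.0 - 10.255.255.255)
  172.16.0.0/12 (172.16.0.0 - 172.31.255.255)
  192.168.0.0/16 (192.168.0.0 - 192.168.255.255)
Private (in 172.16.0.0/12)


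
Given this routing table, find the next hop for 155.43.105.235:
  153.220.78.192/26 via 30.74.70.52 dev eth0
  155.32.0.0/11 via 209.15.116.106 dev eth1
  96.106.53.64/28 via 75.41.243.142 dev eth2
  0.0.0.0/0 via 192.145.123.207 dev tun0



Longest prefix match for 155.43.105.235:
  /26 153.220.78.192: no
  /11 155.32.0.0: MATCH
  /28 96.106.53.64: no
  /0 0.0.0.0: MATCH
Selected: next-hop 209.15.116.106 via eth1 (matched /11)


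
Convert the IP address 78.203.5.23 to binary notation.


78 = 01001110
203 = 11001011
5 = 00000101
23 = 00010111
Binary: 01001110.11001011.00000101.00010111


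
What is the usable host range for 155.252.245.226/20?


Network: 155.252.240.0
Broadcast: 155.252.255.255
First usable = network + 1
Last usable = broadcast - 1
Range: 155.252.240.1 to 155.252.255.254


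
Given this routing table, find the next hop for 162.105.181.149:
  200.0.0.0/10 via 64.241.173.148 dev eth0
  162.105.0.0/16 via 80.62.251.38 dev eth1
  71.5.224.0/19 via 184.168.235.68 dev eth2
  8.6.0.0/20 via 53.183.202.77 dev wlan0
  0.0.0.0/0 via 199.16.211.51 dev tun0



Longest prefix match for 162.105.181.149:
  /10 200.0.0.0: no
  /16 162.105.0.0: MATCH
  /19 71.5.224.0: no
  /20 8.6.0.0: no
  /0 0.0.0.0: MATCH
Selected: next-hop 80.62.251.38 via eth1 (matched /16)


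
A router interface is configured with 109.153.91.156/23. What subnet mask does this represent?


/23 means 23 network bits, 9 host bits
Binary: 11111111111111111111111000000000
Mask: 255.255.254.0


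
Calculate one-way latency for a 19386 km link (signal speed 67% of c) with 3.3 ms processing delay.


Speed = 0.67 * 3e5 km/s = 201000 km/s
Propagation delay = 19386 / 201000 = 0.0964 s = 96.4478 ms
Processing delay = 3.3 ms
Total one-way latency = 99.7478 ms


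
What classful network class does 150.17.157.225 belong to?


First octet: 150
Binary: 10010110
10xxxxxx -> Class B (128-191)
Class B, default mask 255.255.0.0 (/16)


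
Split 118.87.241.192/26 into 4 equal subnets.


New prefix = 26 + 2 = 28
Each subnet has 16 addresses
  118.87.241.192/28
  118.87.241.208/28
  118.87.241.224/28
  118.87.241.240/28
Subnets: 118.87.241.192/28, 118.87.241.208/28, 118.87.241.224/28, 118.87.241.240/28
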